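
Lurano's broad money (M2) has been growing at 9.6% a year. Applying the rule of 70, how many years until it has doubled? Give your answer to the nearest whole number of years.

At 9.6%, doubling takes about 70/9.6 = 7.29 years.

≈ 7 years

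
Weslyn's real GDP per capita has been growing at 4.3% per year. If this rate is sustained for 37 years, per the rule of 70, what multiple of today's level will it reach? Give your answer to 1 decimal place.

Doubling time ≈ 70/4.3 = 16.28 years.
37 years / 16.28 ≈ 2.27 doublings → factor 2^2.27 ≈ 4.8.

roughly 4.8 times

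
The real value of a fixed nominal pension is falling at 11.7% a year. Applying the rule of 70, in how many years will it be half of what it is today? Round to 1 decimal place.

Falling at 11.7%, it halves about every 70/11.7 = 5.98 years.

roughly 6.0 years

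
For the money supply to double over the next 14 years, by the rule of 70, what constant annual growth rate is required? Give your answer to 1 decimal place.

roughly 5.0% a year

70 / 14 ≈ 5.00, so about 5.0% a year.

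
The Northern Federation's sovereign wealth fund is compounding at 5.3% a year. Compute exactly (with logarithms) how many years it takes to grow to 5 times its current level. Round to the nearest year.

t = ln(5) / ln(1 + 0.053) = 1.6094 / 0.051643 ≈ 31.16.
≈ 31 years.

31 years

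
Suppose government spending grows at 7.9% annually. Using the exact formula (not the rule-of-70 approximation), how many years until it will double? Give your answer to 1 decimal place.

t = ln(2) / ln(1 + 0.079) = 0.6931 / 0.076035 ≈ 9.12.

9.1 years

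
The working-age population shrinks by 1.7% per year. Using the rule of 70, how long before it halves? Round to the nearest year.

about 41 years

Falling at 1.7%, it halves about every 70/1.7 = 41.18 years.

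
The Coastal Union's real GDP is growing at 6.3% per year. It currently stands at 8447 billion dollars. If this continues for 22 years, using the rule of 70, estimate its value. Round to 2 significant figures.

roughly 33000 billion dollars

Doubling time ≈ 70/6.3 = 11.11 years.
22 years is 22/11.11 ≈ 1.98 doublings, a factor of 2^1.98 ≈ 3.94.
8447 × 3.94 ≈ 33000 billion dollars.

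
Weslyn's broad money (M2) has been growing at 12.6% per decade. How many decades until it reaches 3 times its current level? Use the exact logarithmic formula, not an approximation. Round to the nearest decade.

t = ln(3) / ln(1 + 0.126) = 1.0986 / 0.118672 ≈ 9.26.
≈ 9 decades.

9 decades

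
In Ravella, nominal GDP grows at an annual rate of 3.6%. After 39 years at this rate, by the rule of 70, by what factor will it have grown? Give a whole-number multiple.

70/3.6 ≈ 19.44 years per doubling.
39 years fits 2 doublings: 2^2 = 4.

around 4 times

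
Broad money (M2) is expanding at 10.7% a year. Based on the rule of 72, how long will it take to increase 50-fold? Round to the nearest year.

At 10.7% it doubles every 72/10.7 ≈ 6.73 years.
Reaching 50× takes log₂(50) ≈ 5.64 doublings.
5.64 × 6.73 ≈ 38 years.

roughly 38 years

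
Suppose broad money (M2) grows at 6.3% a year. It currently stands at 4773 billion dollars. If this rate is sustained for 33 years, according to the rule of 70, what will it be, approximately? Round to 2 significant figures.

Doubling time ≈ 70/6.3 = 11.11 years.
33 years is 33/11.11 ≈ 2.97 doublings, a factor of 2^2.97 ≈ 7.84.
4773 × 7.84 ≈ 37000 billion dollars.

around 37000 billion dollars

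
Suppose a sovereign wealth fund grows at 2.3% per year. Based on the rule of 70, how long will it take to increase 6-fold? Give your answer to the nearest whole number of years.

One doubling takes 70/2.3 = 30.43 years.
Reaching 6× takes log₂(6) ≈ 2.58 doublings.
2.58 × 30.43 ≈ 79 years.

79 years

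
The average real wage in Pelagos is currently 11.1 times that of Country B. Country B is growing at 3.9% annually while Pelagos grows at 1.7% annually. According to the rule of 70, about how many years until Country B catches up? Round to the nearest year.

Country B gains on Pelagos at 3.9% − 1.7% = 2.2 points a year.
At that relative rate the gap halves every 70/2.2 ≈ 31.82 years.
An 11.1 times gap takes log₂(11.1) ≈ 3.47 halvings to close: 3.47 × 31.82 ≈ 110 years.

110 years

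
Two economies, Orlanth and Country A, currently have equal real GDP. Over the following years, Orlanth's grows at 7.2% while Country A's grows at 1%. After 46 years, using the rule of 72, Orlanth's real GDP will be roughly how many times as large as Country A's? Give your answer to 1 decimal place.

Only the 6.2-point difference matters.
72/6.2 ≈ 11.61 years per doubling of the ratio; 46 years gives 3.96 doublings, so ≈ 15.6×.

≈ 15.6 times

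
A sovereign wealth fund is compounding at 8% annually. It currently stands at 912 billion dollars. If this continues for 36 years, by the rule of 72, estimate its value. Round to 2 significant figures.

Doubling time ≈ 72/8 = 9.00 years.
36 years is 36/9.00 ≈ 4.00 doublings, a factor of 2^4.00 ≈ 16.00.
912 × 16.00 ≈ 15000 billion dollars.

approximately 15000 billion dollars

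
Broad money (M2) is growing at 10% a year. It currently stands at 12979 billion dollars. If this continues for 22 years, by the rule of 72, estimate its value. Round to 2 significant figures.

around 110000 billion dollars

Doubling time ≈ 72/10 = 7.20 years.
22 years is 22/7.20 ≈ 3.06 doublings, a factor of 2^3.06 ≈ 8.34.
12979 × 8.34 ≈ 110000 billion dollars.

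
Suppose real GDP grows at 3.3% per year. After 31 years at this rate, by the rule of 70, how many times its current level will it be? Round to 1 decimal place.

≈ 2.8 times

Doubling time ≈ 70/3.3 = 21.21 years.
31 years / 21.21 ≈ 1.46 doublings → factor 2^1.46 ≈ 2.8.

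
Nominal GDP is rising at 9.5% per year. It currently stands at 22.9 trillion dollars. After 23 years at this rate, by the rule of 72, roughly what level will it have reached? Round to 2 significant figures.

around 190 trillion dollars

It doubles every 72/9.5 ≈ 7.58 years, so 23 years is 3.03 doublings.
2^3.03 ≈ 8.17; 22.9 × 8.17 ≈ 190 trillion dollars.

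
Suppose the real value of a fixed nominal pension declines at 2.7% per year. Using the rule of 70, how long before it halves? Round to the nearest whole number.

26 years

The rule works in reverse for decay: 70/2.7 ≈ 25.93 years to halve.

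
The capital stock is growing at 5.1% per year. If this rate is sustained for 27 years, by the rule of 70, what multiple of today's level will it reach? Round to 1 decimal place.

3.9 times

Doubling time ≈ 70/5.1 = 13.73 years.
27 years / 13.73 ≈ 1.97 doublings → factor 2^1.97 ≈ 3.9.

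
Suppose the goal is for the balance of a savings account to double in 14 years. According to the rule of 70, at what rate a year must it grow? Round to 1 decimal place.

70 / 14 ≈ 5.00, so about 5.0% a year.

around 5.0% a year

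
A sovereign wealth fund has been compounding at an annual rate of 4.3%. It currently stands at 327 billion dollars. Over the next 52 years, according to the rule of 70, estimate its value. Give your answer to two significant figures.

≈ 3000 billion dollars

It doubles every 70/4.3 ≈ 16.28 years, so 52 years is 3.19 doublings.
2^3.19 ≈ 9.13; 327 × 9.13 ≈ 3000 billion dollars.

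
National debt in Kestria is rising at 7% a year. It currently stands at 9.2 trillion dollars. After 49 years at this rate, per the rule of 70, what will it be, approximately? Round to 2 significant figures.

Doubling time ≈ 70/7 = 10.00 years.
49 years is 49/10.00 ≈ 4.90 doublings, a factor of 2^4.90 ≈ 29.86.
9.2 × 29.86 ≈ 270 trillion dollars.

roughly 270 trillion dollars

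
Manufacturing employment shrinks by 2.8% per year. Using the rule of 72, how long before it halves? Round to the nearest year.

Halving time ≈ 72 / 2.8 = 25.71 → 26 years.

around 26 years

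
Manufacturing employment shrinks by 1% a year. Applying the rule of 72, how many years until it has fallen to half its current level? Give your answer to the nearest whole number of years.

The rule works in reverse for decay: 72/1 ≈ 72.00 years to halve.

around 72 years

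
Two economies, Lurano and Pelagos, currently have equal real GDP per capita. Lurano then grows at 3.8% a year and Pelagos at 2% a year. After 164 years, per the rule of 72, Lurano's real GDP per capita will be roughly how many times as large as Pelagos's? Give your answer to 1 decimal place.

approximately 17.1 times

Rate gap = 3.8% − 2% = 1.8 points.
The ratio doubles every 72/1.8 ≈ 40.00 years.
164/40.00 ≈ 4.10 doublings → ratio ≈ 2^4.10 ≈ 17.1.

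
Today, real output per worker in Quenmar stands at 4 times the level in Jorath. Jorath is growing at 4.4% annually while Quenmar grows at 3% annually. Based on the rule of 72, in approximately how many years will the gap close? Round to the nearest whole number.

What matters is the difference: 1.4 pp.
Rule of 72 on the gap: the ratio halves every 72/1.4 ≈ 51.43 years.
A 4 times gap closes after 2 halvings: 2 × 51.43 ≈ 103 years.

103 years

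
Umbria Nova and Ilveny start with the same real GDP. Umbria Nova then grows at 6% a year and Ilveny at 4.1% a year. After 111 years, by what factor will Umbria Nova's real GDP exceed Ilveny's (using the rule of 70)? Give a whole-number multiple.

Umbria Nova pulls ahead at 1.9 pp per year, so the ratio doubles every 70/1.9 ≈ 36.84 years.
In 111 years that's 3.01 doublings: 2^3.01 ≈ 8.

around 8 times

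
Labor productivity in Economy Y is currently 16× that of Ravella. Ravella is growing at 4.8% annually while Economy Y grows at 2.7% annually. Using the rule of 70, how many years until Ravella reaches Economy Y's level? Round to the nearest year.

Ravella gains on Economy Y at 4.8% − 2.7% = 2.1 points a year.
At that relative rate the gap halves every 70/2.1 ≈ 33.33 years.
A 16× gap closes after 4 halvings: 4 × 33.33 ≈ 133 years.

roughly 133 years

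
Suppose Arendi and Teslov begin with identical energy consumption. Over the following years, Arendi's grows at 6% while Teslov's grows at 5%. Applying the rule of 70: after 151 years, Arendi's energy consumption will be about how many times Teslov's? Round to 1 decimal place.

≈ 4.5 times

Arendi pulls ahead at 1 pp per year, so the ratio doubles every 70/1 ≈ 70.00 years.
In 151 years that's 2.16 doublings: 2^2.16 ≈ 4.5.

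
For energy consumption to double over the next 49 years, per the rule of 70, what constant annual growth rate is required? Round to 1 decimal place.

70 / 49 ≈ 1.43, so about 1.4% annually.

1.4% annually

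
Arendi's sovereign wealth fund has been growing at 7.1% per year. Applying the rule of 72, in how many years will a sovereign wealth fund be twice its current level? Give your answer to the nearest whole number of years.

At 7.1%, doubling takes about 72/7.1 = 10.14 years.

10 years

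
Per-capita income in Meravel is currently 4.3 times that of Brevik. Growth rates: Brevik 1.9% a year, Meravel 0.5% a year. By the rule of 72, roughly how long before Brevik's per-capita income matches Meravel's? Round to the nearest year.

What matters is the difference: 1.4 pp.
Rule of 72 on the gap: the ratio halves every 72/1.4 ≈ 51.43 years.
A 4.3 times gap takes log₂(4.3) ≈ 2.10 halvings to close: 2.10 × 51.43 ≈ 108 years.

roughly 108 years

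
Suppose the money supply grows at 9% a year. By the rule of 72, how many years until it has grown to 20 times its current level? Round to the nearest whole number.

roughly 35 years

Doubling time ≈ 72/9 = 8.00 years.
Reaching 20× takes log₂(20) ≈ 4.32 doublings.
4.32 × 8.00 ≈ 35 years.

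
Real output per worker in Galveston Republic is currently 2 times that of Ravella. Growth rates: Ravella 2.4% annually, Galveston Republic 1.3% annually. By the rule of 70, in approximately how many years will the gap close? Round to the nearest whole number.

roughly 64 years

What matters is the difference: 1.1 pp.
Rule of 70 on the gap: the ratio halves every 70/1.1 ≈ 63.64 years.
A 2 times gap closes after 1 halving: 1 × 63.64 ≈ 64 years.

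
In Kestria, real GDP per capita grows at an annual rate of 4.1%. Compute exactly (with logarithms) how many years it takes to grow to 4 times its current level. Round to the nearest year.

t = ln(4) / ln(1 + 0.041) = 1.3863 / 0.040182 ≈ 34.50.
≈ 35 years.

35 years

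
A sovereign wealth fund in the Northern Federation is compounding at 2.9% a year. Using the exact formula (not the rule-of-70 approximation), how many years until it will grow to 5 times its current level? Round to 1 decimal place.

56.3 years

t = ln(5) / ln(1 + 0.029) = 1.6094 / 0.028587 ≈ 56.30.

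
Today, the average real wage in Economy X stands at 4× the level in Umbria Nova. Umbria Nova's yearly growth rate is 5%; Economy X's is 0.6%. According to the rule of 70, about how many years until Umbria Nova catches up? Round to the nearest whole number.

about 32 years

Umbria Nova gains on Economy X at 5% − 0.6% = 4.4 points a year.
At that relative rate the gap halves every 70/4.4 ≈ 15.91 years.
A 4× gap closes after 2 halvings: 2 × 15.91 ≈ 32 years.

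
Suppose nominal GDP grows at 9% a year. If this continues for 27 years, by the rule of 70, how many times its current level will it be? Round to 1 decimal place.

approximately 11.1 times

Doubles every ≈ 7.78 years (70/9).
27 years is 3.47 doublings; 2^3.47 ≈ 11.1×.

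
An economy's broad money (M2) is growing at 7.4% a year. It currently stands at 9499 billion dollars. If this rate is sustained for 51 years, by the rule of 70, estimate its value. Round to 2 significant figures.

It doubles every 70/7.4 ≈ 9.46 years, so 51 years is 5.39 doublings.
2^5.39 ≈ 41.93; 9499 × 41.93 ≈ 400000 billion dollars.

≈ 400000 billion dollars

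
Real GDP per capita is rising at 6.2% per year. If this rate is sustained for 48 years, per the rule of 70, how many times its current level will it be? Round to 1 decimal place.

about 19.0 times

Doubles every ≈ 11.29 years (70/6.2).
48 years is 4.25 doublings; 2^4.25 ≈ 19.0×.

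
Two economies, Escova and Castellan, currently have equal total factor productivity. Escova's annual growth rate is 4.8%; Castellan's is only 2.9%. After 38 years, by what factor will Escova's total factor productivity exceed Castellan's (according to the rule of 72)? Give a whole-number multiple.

approximately 2 times

Only the 1.9-point difference matters.
72/1.9 ≈ 37.89 years per doubling of the ratio; 38 years gives 1.00 doublings, so ≈ 2×.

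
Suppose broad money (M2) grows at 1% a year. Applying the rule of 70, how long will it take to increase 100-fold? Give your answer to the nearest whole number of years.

about 465 years

One doubling takes 70/1 = 70.00 years.
100× is log₂ 100 ≈ 6.64 doublings, so ≈ 6.64 × 70.00 = 465 years.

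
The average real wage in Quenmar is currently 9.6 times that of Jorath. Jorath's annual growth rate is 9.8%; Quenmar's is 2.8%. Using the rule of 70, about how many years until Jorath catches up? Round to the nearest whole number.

Jorath gains on Quenmar at 9.8% − 2.8% = 7 points a year.
At that relative rate the gap halves every 70/7 ≈ 10.00 years.
A 9.6 times gap takes log₂(9.6) ≈ 3.26 halvings to close: 3.26 × 10.00 ≈ 33 years.

33 years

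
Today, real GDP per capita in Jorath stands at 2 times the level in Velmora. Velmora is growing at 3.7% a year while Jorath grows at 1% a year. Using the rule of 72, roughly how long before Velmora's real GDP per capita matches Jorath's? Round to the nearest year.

≈ 27 years

The growth-rate gap is 3.7% − 1% = 2.7 percentage points.
So the ratio between them halves every 72/2.7 ≈ 26.67 years.
A 2 times gap closes after 1 halving: 1 × 26.67 ≈ 27 years.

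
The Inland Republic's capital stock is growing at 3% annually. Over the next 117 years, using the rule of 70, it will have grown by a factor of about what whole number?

70/3 ≈ 23.33 years per doubling.
117 years fits 5 doublings: 2^5 = 32.

32 times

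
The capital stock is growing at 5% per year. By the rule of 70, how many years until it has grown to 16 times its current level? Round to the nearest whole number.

One doubling takes 70/5 = 14.00 years.
16 = 2^4, so 4 doublings → 56 years.

roughly 56 years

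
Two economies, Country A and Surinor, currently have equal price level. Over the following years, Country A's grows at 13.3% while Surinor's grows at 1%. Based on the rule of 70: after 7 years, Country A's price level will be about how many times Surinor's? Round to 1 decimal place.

Country A pulls ahead at 12.3 pp per year, so the ratio doubles every 70/12.3 ≈ 5.69 years.
In 7 years that's 1.23 doublings: 2^1.23 ≈ 2.3.

around 2.3 times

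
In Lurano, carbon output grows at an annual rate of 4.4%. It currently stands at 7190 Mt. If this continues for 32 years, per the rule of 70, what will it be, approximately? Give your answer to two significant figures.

Doubling time ≈ 70/4.4 = 15.91 years.
32 years is 32/15.91 ≈ 2.01 doublings, a factor of 2^2.01 ≈ 4.03.
7190 × 4.03 ≈ 29000 Mt.

around 29000 Mt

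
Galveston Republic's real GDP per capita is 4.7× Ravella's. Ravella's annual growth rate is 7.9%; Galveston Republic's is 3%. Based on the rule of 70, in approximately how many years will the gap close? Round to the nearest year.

The growth-rate gap is 7.9% − 3% = 4.9 percentage points.
So the ratio between them halves every 70/4.9 ≈ 14.29 years.
A 4.7× gap takes log₂(4.7) ≈ 2.23 halvings to close: 2.23 × 14.29 ≈ 32 years.

approximately 32 years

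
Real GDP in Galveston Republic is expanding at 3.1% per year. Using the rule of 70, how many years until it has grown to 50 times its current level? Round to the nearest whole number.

≈ 127 years

Doubling time ≈ 70/3.1 = 22.58 years.
Reaching 50× takes log₂(50) ≈ 5.64 doublings.
5.64 × 22.58 ≈ 127 years.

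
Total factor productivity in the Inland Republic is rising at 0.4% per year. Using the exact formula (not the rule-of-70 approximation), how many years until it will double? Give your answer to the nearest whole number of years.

t = ln(2) / ln(1 + 0.004) = 0.6931 / 0.003992 ≈ 173.62.
≈ 174 years.

174 years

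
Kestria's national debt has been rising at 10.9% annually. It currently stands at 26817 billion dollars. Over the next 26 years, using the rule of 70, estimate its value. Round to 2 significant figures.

Doubling time ≈ 70/10.9 = 6.42 years.
26 years is 26/6.42 ≈ 4.05 doublings, a factor of 2^4.05 ≈ 16.56.
26817 × 16.56 ≈ 440000 billion dollars.

approximately 440000 billion dollars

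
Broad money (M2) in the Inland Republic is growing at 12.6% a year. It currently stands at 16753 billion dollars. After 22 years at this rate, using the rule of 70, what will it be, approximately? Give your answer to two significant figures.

about 260000 billion dollars

Doubling time ≈ 70/12.6 = 5.56 years.
22 years is 22/5.56 ≈ 3.96 doublings, a factor of 2^3.96 ≈ 15.56.
16753 × 15.56 ≈ 260000 billion dollars.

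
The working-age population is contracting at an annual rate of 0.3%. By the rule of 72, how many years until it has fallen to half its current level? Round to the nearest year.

around 240 years

Halving time ≈ 72 / 0.3 = 240.00 → 240 years.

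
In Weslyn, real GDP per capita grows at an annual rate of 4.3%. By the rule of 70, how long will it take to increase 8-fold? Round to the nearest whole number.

49 years

One doubling takes 70/4.3 = 16.28 years.
8 = 2^3, so 3 doublings → 49 years.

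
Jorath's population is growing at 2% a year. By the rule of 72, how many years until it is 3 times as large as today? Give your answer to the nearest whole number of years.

≈ 57 years

One doubling takes 72/2 = 36.00 years.
3× is log₂ 3 ≈ 1.58 doublings, so ≈ 1.58 × 36.00 = 57 years.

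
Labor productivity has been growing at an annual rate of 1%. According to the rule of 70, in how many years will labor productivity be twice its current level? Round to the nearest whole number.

70/1 ≈ 70.00, so it doubles roughly every 70 years.

≈ 70 years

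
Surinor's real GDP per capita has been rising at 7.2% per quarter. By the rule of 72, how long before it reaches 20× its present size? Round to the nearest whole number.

One doubling takes 72/7.2 = 10.00 quarters.
Reaching 20× takes log₂(20) ≈ 4.32 doublings.
4.32 × 10.00 ≈ 43 quarters.

approximately 43 quarters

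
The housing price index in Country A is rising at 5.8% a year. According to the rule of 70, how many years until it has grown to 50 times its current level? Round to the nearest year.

around 68 years

At 5.8% it doubles every 70/5.8 ≈ 12.07 years.
Reaching 50× takes log₂(50) ≈ 5.64 doublings.
5.64 × 12.07 ≈ 68 years.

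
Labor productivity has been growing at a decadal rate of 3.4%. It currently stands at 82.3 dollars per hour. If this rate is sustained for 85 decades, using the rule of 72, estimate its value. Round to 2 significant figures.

It doubles every 72/3.4 ≈ 21.18 decades, so 85 decades is 4.01 doublings.
2^4.01 ≈ 16.11; 82.3 × 16.11 ≈ 1300 dollars per hour.

approximately 1300 dollars per hour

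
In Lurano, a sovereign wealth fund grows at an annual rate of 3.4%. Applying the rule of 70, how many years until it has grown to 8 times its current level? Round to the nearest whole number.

around 62 years

Doubling time ≈ 70/3.4 = 20.59 years.
8× is 3 doublings, so 3 × 20.59 ≈ 62 years.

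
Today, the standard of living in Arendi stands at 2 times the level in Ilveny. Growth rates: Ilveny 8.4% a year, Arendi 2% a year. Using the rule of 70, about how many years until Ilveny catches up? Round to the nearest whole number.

≈ 11 years

Ilveny gains on Arendi at 8.4% − 2% = 6.4 points a year.
At that relative rate the gap halves every 70/6.4 ≈ 10.94 years.
A 2 times gap closes after 1 halving: 1 × 10.94 ≈ 11 years.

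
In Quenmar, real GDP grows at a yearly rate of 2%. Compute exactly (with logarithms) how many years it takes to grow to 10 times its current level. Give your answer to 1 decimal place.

t = ln(10) / ln(1 + 0.02) = 2.3026 / 0.019803 ≈ 116.28.

116.3 years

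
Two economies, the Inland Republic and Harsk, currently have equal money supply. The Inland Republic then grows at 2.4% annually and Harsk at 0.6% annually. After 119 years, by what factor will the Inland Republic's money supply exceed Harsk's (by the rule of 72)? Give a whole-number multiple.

around 8 times

Rate gap = 2.4% − 0.6% = 1.8 points.
The ratio doubles every 72/1.8 ≈ 40.00 years.
119/40.00 ≈ 2.98 doublings → ratio ≈ 2^2.98 ≈ 8.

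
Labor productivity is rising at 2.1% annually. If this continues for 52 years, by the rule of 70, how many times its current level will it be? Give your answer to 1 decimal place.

Doubles every ≈ 33.33 years (70/2.1).
52 years is 1.56 doublings; 2^1.56 ≈ 2.9×.

approximately 2.9 times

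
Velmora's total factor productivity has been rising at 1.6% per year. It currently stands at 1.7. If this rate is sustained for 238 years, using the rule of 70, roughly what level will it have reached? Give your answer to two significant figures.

It doubles every 70/1.6 ≈ 43.75 years, so 238 years is 5.44 doublings.
2^5.44 ≈ 43.41; 1.7 × 43.41 ≈ 74.

roughly 74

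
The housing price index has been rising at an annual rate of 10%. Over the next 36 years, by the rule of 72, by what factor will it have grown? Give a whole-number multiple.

Doubling time ≈ 72/10 = 7.20 years.
36/7.20 ≈ 5 doublings, so about 2^5 = 32×.

about 32 times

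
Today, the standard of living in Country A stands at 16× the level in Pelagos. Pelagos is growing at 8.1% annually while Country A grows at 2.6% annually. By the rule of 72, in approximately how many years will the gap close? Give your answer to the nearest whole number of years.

about 52 years

The growth-rate gap is 8.1% − 2.6% = 5.5 percentage points.
So the ratio between them halves every 72/5.5 ≈ 13.09 years.
A 16× gap closes after 4 halvings: 4 × 13.09 ≈ 52 years.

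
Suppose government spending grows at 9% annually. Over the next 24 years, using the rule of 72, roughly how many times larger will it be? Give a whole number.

72/9 ≈ 8.00 years per doubling.
24 years fits 3 doublings: 2^3 = 8.

approximately 8 times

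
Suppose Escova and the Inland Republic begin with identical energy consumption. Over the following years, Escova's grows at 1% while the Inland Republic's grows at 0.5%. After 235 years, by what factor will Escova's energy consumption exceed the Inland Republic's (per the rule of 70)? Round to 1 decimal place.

around 3.2 times

Only the 0.5-point difference matters.
70/0.5 ≈ 140.00 years per doubling of the ratio; 235 years gives 1.68 doublings, so ≈ 3.2×.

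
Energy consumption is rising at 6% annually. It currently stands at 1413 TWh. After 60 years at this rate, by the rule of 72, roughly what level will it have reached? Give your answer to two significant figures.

Doubling time ≈ 72/6 = 12.00 years.
60 years is 60/12.00 ≈ 5.00 doublings, a factor of 2^5.00 ≈ 32.00.
1413 × 32.00 ≈ 45000 TWh.

45000 TWh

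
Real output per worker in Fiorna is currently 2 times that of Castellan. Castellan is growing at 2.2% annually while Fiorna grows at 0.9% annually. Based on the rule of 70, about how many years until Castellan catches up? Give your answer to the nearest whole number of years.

Castellan gains on Fiorna at 2.2% − 0.9% = 1.3 points a year.
At that relative rate the gap halves every 70/1.3 ≈ 53.85 years.
A 2 times gap closes after 1 halving: 1 × 53.85 ≈ 54 years.

roughly 54 years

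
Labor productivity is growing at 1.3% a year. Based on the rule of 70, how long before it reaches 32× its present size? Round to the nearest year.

≈ 269 years

At 1.3% it doubles every 70/1.3 ≈ 53.85 years.
32× is 5 doublings, so 5 × 53.85 ≈ 269 years.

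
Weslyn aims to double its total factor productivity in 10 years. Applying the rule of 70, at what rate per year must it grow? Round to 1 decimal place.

7.0% per year

70 / 10 ≈ 7.00, so about 7.0% per year.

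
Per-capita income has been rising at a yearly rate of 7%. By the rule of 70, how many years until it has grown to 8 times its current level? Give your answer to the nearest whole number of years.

approximately 30 years

One doubling takes 70/7 = 10.00 years.
Getting to 8× needs 3 doublings: 3 × 10.00 ≈ 30 years.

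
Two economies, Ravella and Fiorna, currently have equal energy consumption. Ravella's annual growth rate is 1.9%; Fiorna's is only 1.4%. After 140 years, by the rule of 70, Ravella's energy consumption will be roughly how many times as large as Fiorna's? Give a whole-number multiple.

Only the 0.5-point difference matters.
70/0.5 ≈ 140.00 years per doubling of the ratio; 140 years gives 1.00 doublings, so ≈ 2×.

roughly 2 times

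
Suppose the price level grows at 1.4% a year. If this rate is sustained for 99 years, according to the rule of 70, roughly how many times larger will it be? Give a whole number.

Doubling time ≈ 70/1.4 = 50.00 years.
99/50.00 ≈ 2 doublings, so about 2^2 = 4×.

about 4 times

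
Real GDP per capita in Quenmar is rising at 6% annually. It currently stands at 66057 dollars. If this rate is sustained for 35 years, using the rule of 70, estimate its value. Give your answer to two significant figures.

It doubles every 70/6 ≈ 11.67 years, so 35 years is 3.00 doublings.
2^3.00 ≈ 8.00; 66057 × 8.00 ≈ 530000 dollars.

≈ 530000 dollars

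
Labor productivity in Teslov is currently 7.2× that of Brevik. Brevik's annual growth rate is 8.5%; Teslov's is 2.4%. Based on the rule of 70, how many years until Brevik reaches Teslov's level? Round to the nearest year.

What matters is the difference: 6.1 pp.
Rule of 70 on the gap: the ratio halves every 70/6.1 ≈ 11.48 years.
A 7.2× gap takes log₂(7.2) ≈ 2.85 halvings to close: 2.85 × 11.48 ≈ 33 years.

around 33 years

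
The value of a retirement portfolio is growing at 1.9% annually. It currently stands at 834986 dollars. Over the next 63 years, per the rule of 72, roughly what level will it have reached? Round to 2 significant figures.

It doubles every 72/1.9 ≈ 37.89 years, so 63 years is 1.66 doublings.
2^1.66 ≈ 3.16; 834986 × 3.16 ≈ 2600000 dollars.

2600000 dollars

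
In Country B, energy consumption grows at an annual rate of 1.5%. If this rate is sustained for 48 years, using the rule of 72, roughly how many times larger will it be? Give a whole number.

approximately 2 times

At 1.5% one doubling takes ≈ 48.00 years; 48 years is 1 of them, so ×2.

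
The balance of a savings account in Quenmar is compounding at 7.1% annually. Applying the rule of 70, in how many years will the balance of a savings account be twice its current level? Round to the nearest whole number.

≈ 10 years

At 7.1%, doubling takes about 70/7.1 = 9.86 years.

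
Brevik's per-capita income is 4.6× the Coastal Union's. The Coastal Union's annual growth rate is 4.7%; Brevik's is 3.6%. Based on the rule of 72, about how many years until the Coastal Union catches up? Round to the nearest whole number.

The growth-rate gap is 4.7% − 3.6% = 1.1 percentage points.
So the ratio between them halves every 72/1.1 ≈ 65.45 years.
A 4.6× gap takes log₂(4.6) ≈ 2.20 halvings to close: 2.20 × 65.45 ≈ 144 years.

approximately 144 years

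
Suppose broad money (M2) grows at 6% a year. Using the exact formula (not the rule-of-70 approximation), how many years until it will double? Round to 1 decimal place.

11.9 years

t = ln(2) / ln(1 + 0.06) = 0.6931 / 0.058269 ≈ 11.89.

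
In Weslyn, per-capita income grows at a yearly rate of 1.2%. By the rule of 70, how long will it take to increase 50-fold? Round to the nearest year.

about 329 years

At 1.2% it doubles every 70/1.2 ≈ 58.33 years.
Reaching 50× takes log₂(50) ≈ 5.64 doublings.
5.64 × 58.33 ≈ 329 years.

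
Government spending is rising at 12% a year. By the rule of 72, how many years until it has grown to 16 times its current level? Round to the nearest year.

One doubling takes 72/12 = 6.00 years.
Getting to 16× needs 4 doublings: 4 × 6.00 ≈ 24 years.

approximately 24 years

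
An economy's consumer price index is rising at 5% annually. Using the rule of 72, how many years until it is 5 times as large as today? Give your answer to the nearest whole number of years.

Doubling time ≈ 72/5 = 14.40 years.
Reaching 5× takes log₂(5) ≈ 2.32 doublings.
2.32 × 14.40 ≈ 33 years.

≈ 33 years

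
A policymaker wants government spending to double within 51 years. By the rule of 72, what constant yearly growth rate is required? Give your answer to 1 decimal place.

around 1.4%

72 / 51 ≈ 1.41, so about 1.4% per year.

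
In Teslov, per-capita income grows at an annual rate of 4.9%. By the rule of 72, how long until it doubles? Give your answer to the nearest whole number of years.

At 4.9%, doubling takes about 72/4.9 = 14.69 years.

≈ 15 years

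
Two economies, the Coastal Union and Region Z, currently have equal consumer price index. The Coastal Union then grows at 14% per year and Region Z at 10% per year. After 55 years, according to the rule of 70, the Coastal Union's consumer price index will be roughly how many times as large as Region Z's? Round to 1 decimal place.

Rate gap = 14% − 10% = 4 points.
The ratio doubles every 70/4 ≈ 17.50 years.
55/17.50 ≈ 3.14 doublings → ratio ≈ 2^3.14 ≈ 8.8.

about 8.8 times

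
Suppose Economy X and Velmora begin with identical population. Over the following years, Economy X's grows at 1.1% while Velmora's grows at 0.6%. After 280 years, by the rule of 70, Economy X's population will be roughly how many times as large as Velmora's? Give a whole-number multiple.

Economy X pulls ahead at 0.5 pp per year, so the ratio doubles every 70/0.5 ≈ 140.00 years.
In 280 years that's 2.00 doublings: 2^2.00 ≈ 4.

≈ 4 times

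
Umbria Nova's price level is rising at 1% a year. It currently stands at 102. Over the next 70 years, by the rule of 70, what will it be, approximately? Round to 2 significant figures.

Doubling time ≈ 70/1 = 70.00 years.
70 years is 70/70.00 ≈ 1.00 doublings, a factor of 2^1.00 ≈ 2.00.
102 × 2.00 ≈ 200.

about 200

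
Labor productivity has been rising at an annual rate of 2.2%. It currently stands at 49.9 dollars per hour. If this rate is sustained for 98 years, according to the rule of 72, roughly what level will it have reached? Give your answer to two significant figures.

Doubling time ≈ 72/2.2 = 32.73 years.
98 years is 98/32.73 ≈ 2.99 doublings, a factor of 2^2.99 ≈ 7.94.
49.9 × 7.94 ≈ 400 dollars per hour.

around 400 dollars per hour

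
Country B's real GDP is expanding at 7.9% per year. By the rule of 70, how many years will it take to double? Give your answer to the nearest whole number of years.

9 years

Doubling time ≈ 70 / 7.9 = 8.86 years.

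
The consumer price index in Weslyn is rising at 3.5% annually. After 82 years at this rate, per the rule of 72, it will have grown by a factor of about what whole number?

around 16 times

At 3.5% one doubling takes ≈ 20.57 years; 82 years is 4 of them, so ×16.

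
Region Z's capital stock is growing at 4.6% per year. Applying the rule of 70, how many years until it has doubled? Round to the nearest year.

approximately 15 years

At 4.6%, doubling takes about 70/4.6 = 15.22 years.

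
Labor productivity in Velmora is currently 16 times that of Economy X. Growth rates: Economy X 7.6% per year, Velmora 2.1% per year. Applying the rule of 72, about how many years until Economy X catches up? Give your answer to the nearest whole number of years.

What matters is the difference: 5.5 pp.
Rule of 72 on the gap: the ratio halves every 72/5.5 ≈ 13.09 years.
A 16 times gap closes after 4 halvings: 4 × 13.09 ≈ 52 years.

52 years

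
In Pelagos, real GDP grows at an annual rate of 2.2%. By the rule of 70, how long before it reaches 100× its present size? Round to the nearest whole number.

about 211 years

One doubling takes 70/2.2 = 31.82 years.
Reaching 100× takes log₂(100) ≈ 6.64 doublings.
6.64 × 31.82 ≈ 211 years.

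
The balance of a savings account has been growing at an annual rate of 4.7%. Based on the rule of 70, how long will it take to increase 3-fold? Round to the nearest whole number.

about 24 years

One doubling takes 70/4.7 = 14.89 years.
3× is log₂ 3 ≈ 1.58 doublings, so ≈ 1.58 × 14.89 = 24 years.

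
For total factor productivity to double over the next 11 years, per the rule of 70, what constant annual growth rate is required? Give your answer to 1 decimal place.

70 / 11 ≈ 6.36, so about 6.4% a year.

approximately 6.4%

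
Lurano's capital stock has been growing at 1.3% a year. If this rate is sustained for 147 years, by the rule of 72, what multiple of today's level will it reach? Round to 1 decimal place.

around 6.3 times

Doubling time ≈ 72/1.3 = 55.38 years.
147 years / 55.38 ≈ 2.65 doublings → factor 2^2.65 ≈ 6.3.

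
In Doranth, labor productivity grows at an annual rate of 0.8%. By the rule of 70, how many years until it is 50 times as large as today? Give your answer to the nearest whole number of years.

roughly 494 years

One doubling takes 70/0.8 = 87.50 years.
50× is log₂ 50 ≈ 5.64 doublings, so ≈ 5.64 × 87.50 = 494 years.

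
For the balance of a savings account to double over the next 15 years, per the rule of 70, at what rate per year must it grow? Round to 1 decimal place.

70 / 15 ≈ 4.67, so about 4.7% per year.

about 4.7%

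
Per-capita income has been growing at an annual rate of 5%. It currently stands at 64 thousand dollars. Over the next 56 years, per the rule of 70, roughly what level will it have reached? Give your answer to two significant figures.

It doubles every 70/5 ≈ 14.00 years, so 56 years is 4.00 doublings.
2^4.00 ≈ 16.00; 64 × 16.00 ≈ 1000 thousand dollars.

≈ 1000 thousand dollars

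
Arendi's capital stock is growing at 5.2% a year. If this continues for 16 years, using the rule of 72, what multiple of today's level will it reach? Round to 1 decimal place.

Doubles every ≈ 13.85 years (72/5.2).
16 years is 1.16 doublings; 2^1.16 ≈ 2.2×.

about 2.2 times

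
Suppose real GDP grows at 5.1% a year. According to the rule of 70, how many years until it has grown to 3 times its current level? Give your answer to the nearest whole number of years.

about 22 years

Doubling time ≈ 70/5.1 = 13.73 years.
3× is log₂ 3 ≈ 1.58 doublings, so ≈ 1.58 × 13.73 = 22 years.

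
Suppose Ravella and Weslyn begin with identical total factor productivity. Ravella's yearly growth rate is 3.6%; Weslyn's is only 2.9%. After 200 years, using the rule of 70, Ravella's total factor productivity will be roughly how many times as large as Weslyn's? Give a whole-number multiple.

4 times

Only the 0.7-point difference matters.
70/0.7 ≈ 100.00 years per doubling of the ratio; 200 years gives 2.00 doublings, so ≈ 4×.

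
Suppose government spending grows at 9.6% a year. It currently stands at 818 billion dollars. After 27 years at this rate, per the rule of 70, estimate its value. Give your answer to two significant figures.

It doubles every 70/9.6 ≈ 7.29 years, so 27 years is 3.70 doublings.
2^3.70 ≈ 13.00; 818 × 13.00 ≈ 11000 billion dollars.

11000 billion dollars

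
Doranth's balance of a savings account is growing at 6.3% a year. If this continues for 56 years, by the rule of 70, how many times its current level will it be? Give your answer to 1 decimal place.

≈ 32.9 times

Doubling time ≈ 70/6.3 = 11.11 years.
56 years / 11.11 ≈ 5.04 doublings → factor 2^5.04 ≈ 32.9.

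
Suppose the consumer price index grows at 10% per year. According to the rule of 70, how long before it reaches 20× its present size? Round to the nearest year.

One doubling takes 70/10 = 7.00 years.
20× is log₂ 20 ≈ 4.32 doublings, so ≈ 4.32 × 7.00 = 30 years.

about 30 years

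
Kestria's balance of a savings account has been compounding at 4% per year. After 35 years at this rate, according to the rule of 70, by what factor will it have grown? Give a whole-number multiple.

4 times

At 4% one doubling takes ≈ 17.50 years; 35 years is 2 of them, so ×4.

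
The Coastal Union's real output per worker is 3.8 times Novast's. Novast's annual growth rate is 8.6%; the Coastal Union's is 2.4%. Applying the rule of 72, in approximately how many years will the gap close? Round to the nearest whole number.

What matters is the difference: 6.2 pp.
Rule of 72 on the gap: the ratio halves every 72/6.2 ≈ 11.61 years.
A 3.8 times gap takes log₂(3.8) ≈ 1.93 halvings to close: 1.93 × 11.61 ≈ 22 years.

about 22 years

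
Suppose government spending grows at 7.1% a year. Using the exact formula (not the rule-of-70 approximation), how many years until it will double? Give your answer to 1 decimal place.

t = ln(2) / ln(1 + 0.071) = 0.6931 / 0.068593 ≈ 10.10.

10.1 years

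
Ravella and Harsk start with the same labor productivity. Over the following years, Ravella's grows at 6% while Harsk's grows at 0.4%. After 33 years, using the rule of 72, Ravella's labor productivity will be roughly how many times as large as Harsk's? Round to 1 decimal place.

Rate gap = 6% − 0.4% = 5.6 points.
The ratio doubles every 72/5.6 ≈ 12.86 years.
33/12.86 ≈ 2.57 doublings → ratio ≈ 2^2.57 ≈ 5.9.

roughly 5.9 times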